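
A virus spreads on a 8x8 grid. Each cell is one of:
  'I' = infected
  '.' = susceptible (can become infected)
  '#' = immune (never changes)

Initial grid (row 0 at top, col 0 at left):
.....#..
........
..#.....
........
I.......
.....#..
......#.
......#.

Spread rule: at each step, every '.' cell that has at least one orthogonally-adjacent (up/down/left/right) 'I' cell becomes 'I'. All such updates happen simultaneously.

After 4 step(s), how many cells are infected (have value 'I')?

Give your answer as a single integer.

Step 0 (initial): 1 infected
Step 1: +3 new -> 4 infected
Step 2: +5 new -> 9 infected
Step 3: +7 new -> 16 infected
Step 4: +7 new -> 23 infected

Answer: 23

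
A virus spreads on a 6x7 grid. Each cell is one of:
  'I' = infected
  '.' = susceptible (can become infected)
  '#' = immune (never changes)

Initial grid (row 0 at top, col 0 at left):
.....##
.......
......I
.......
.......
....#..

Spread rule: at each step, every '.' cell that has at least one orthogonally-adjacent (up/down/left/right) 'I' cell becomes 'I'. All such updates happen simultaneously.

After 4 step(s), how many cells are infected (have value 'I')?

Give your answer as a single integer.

Step 0 (initial): 1 infected
Step 1: +3 new -> 4 infected
Step 2: +4 new -> 8 infected
Step 3: +5 new -> 13 infected
Step 4: +6 new -> 19 infected

Answer: 19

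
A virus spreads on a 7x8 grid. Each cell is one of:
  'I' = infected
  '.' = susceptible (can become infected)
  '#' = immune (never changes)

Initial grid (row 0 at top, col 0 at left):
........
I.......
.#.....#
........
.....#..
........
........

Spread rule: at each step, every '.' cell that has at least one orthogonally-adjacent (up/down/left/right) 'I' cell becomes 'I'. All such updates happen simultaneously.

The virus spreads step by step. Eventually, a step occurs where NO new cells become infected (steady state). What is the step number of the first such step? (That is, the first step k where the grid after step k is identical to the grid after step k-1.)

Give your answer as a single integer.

Answer: 13

Derivation:
Step 0 (initial): 1 infected
Step 1: +3 new -> 4 infected
Step 2: +3 new -> 7 infected
Step 3: +5 new -> 12 infected
Step 4: +6 new -> 18 infected
Step 5: +7 new -> 25 infected
Step 6: +7 new -> 32 infected
Step 7: +7 new -> 39 infected
Step 8: +4 new -> 43 infected
Step 9: +4 new -> 47 infected
Step 10: +3 new -> 50 infected
Step 11: +2 new -> 52 infected
Step 12: +1 new -> 53 infected
Step 13: +0 new -> 53 infected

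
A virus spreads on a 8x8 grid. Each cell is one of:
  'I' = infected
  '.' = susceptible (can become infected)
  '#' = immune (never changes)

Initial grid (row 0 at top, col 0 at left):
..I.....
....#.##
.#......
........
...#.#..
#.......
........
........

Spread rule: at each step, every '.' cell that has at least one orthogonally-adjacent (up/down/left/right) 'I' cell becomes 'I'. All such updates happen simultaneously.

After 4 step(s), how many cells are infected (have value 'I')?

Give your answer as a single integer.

Answer: 20

Derivation:
Step 0 (initial): 1 infected
Step 1: +3 new -> 4 infected
Step 2: +5 new -> 9 infected
Step 3: +4 new -> 13 infected
Step 4: +7 new -> 20 infected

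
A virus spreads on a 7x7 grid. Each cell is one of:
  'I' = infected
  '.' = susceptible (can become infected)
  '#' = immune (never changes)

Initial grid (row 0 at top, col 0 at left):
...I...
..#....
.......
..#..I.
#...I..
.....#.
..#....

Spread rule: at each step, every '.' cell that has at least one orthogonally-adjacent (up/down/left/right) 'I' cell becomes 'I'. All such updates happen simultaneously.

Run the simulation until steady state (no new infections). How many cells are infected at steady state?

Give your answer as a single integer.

Answer: 44

Derivation:
Step 0 (initial): 3 infected
Step 1: +9 new -> 12 infected
Step 2: +12 new -> 24 infected
Step 3: +10 new -> 34 infected
Step 4: +5 new -> 39 infected
Step 5: +4 new -> 43 infected
Step 6: +1 new -> 44 infected
Step 7: +0 new -> 44 infected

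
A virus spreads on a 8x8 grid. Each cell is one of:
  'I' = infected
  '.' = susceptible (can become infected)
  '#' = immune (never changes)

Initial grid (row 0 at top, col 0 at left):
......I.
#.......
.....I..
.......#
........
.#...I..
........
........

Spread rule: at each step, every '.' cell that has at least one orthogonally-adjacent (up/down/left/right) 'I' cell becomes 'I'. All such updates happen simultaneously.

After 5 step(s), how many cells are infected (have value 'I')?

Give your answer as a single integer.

Answer: 54

Derivation:
Step 0 (initial): 3 infected
Step 1: +11 new -> 14 infected
Step 2: +14 new -> 28 infected
Step 3: +11 new -> 39 infected
Step 4: +8 new -> 47 infected
Step 5: +7 new -> 54 infected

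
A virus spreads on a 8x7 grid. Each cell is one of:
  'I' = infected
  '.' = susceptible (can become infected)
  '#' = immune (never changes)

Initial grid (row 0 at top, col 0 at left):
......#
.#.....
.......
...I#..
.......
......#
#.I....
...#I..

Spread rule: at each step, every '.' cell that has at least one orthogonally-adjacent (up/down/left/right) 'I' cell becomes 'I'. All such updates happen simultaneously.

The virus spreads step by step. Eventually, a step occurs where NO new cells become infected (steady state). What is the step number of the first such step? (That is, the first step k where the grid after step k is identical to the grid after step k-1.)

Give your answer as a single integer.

Answer: 7

Derivation:
Step 0 (initial): 3 infected
Step 1: +9 new -> 12 infected
Step 2: +12 new -> 24 infected
Step 3: +12 new -> 36 infected
Step 4: +8 new -> 44 infected
Step 5: +5 new -> 49 infected
Step 6: +1 new -> 50 infected
Step 7: +0 new -> 50 infected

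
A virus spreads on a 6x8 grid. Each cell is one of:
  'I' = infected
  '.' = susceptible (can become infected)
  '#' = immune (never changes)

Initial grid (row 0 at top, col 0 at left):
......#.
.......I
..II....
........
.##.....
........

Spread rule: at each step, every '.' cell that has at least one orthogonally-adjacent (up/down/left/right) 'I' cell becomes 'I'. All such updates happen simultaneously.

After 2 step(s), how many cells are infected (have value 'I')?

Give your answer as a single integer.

Step 0 (initial): 3 infected
Step 1: +9 new -> 12 infected
Step 2: +12 new -> 24 infected

Answer: 24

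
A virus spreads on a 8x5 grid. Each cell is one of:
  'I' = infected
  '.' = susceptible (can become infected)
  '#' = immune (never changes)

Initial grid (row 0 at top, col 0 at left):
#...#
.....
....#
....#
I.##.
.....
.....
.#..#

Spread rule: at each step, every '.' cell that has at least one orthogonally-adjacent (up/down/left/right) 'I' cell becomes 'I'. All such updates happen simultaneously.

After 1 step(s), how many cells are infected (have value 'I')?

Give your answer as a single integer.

Step 0 (initial): 1 infected
Step 1: +3 new -> 4 infected

Answer: 4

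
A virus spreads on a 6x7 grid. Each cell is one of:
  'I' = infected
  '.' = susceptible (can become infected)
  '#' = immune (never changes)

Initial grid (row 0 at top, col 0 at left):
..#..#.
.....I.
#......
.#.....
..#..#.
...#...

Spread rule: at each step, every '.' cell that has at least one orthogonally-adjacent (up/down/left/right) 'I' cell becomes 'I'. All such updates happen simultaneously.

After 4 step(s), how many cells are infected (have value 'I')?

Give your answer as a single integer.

Step 0 (initial): 1 infected
Step 1: +3 new -> 4 infected
Step 2: +6 new -> 10 infected
Step 3: +5 new -> 15 infected
Step 4: +5 new -> 20 infected

Answer: 20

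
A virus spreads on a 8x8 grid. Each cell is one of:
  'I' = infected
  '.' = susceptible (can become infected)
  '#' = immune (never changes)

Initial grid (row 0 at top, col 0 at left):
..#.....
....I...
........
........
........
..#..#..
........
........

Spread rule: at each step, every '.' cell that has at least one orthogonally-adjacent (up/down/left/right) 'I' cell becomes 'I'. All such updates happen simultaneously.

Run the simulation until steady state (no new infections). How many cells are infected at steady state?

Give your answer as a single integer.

Step 0 (initial): 1 infected
Step 1: +4 new -> 5 infected
Step 2: +7 new -> 12 infected
Step 3: +8 new -> 20 infected
Step 4: +10 new -> 30 infected
Step 5: +8 new -> 38 infected
Step 6: +7 new -> 45 infected
Step 7: +7 new -> 52 infected
Step 8: +5 new -> 57 infected
Step 9: +3 new -> 60 infected
Step 10: +1 new -> 61 infected
Step 11: +0 new -> 61 infected

Answer: 61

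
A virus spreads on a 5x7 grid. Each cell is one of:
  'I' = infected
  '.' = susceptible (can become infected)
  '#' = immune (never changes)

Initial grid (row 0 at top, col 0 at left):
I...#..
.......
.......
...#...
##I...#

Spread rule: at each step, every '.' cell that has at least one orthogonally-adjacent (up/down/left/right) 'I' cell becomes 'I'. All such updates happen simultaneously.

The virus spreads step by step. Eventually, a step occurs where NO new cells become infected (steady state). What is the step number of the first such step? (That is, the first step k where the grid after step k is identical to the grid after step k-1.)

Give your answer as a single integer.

Step 0 (initial): 2 infected
Step 1: +4 new -> 6 infected
Step 2: +6 new -> 12 infected
Step 3: +7 new -> 19 infected
Step 4: +3 new -> 22 infected
Step 5: +3 new -> 25 infected
Step 6: +2 new -> 27 infected
Step 7: +2 new -> 29 infected
Step 8: +1 new -> 30 infected
Step 9: +0 new -> 30 infected

Answer: 9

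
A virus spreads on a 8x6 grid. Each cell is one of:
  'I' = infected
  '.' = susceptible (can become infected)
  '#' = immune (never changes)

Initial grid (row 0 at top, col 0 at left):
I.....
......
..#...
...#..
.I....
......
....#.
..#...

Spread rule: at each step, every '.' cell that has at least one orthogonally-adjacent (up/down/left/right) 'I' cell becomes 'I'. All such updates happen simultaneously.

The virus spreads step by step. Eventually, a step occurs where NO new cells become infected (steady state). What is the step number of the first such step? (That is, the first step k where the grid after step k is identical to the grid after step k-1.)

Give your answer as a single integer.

Answer: 8

Derivation:
Step 0 (initial): 2 infected
Step 1: +6 new -> 8 infected
Step 2: +10 new -> 18 infected
Step 3: +7 new -> 25 infected
Step 4: +7 new -> 32 infected
Step 5: +7 new -> 39 infected
Step 6: +4 new -> 43 infected
Step 7: +1 new -> 44 infected
Step 8: +0 new -> 44 infected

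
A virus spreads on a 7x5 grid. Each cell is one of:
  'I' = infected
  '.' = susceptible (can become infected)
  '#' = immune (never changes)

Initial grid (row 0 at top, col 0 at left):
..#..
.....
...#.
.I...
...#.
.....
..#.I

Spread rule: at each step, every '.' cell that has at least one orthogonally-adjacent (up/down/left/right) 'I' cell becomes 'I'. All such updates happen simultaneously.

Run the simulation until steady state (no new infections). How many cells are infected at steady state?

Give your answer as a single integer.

Step 0 (initial): 2 infected
Step 1: +6 new -> 8 infected
Step 2: +9 new -> 17 infected
Step 3: +7 new -> 24 infected
Step 4: +4 new -> 28 infected
Step 5: +2 new -> 30 infected
Step 6: +1 new -> 31 infected
Step 7: +0 new -> 31 infected

Answer: 31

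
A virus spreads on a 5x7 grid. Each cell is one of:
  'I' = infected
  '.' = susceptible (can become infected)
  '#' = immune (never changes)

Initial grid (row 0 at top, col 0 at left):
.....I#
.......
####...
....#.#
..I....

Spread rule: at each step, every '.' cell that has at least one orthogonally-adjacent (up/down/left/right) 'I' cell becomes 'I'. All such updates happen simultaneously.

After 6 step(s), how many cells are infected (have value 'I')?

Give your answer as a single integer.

Answer: 28

Derivation:
Step 0 (initial): 2 infected
Step 1: +5 new -> 7 infected
Step 2: +8 new -> 15 infected
Step 3: +7 new -> 22 infected
Step 4: +3 new -> 25 infected
Step 5: +2 new -> 27 infected
Step 6: +1 new -> 28 infected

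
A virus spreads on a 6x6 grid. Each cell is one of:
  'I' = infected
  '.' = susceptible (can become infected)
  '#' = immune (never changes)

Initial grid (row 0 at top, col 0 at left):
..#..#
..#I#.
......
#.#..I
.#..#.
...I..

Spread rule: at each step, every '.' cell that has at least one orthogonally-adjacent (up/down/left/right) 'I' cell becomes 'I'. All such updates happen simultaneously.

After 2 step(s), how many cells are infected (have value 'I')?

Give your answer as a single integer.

Answer: 19

Derivation:
Step 0 (initial): 3 infected
Step 1: +8 new -> 11 infected
Step 2: +8 new -> 19 infected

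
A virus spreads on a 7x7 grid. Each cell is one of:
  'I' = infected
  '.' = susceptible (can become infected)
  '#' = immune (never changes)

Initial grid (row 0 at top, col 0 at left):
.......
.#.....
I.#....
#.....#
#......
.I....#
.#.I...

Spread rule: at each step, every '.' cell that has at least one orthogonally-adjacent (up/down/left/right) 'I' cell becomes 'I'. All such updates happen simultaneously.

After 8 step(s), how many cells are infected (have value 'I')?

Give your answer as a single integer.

Step 0 (initial): 3 infected
Step 1: +8 new -> 11 infected
Step 2: +7 new -> 18 infected
Step 3: +6 new -> 24 infected
Step 4: +4 new -> 28 infected
Step 5: +6 new -> 34 infected
Step 6: +3 new -> 37 infected
Step 7: +3 new -> 40 infected
Step 8: +2 new -> 42 infected

Answer: 42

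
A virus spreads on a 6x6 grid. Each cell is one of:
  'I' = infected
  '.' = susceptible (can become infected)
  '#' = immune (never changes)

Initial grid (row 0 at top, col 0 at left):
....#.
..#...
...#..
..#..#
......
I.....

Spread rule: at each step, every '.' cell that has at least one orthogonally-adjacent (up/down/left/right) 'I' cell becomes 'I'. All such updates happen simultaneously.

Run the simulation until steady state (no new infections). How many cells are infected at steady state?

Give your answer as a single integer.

Answer: 31

Derivation:
Step 0 (initial): 1 infected
Step 1: +2 new -> 3 infected
Step 2: +3 new -> 6 infected
Step 3: +4 new -> 10 infected
Step 4: +4 new -> 14 infected
Step 5: +6 new -> 20 infected
Step 6: +3 new -> 23 infected
Step 7: +2 new -> 25 infected
Step 8: +3 new -> 28 infected
Step 9: +2 new -> 30 infected
Step 10: +1 new -> 31 infected
Step 11: +0 new -> 31 infected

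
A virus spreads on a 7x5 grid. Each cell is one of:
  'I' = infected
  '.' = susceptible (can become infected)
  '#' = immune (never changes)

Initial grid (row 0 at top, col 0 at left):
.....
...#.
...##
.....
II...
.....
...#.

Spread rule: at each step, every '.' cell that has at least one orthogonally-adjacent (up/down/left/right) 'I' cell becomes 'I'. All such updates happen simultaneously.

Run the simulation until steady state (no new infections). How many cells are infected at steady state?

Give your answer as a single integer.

Step 0 (initial): 2 infected
Step 1: +5 new -> 7 infected
Step 2: +7 new -> 14 infected
Step 3: +7 new -> 21 infected
Step 4: +5 new -> 26 infected
Step 5: +2 new -> 28 infected
Step 6: +1 new -> 29 infected
Step 7: +1 new -> 30 infected
Step 8: +1 new -> 31 infected
Step 9: +0 new -> 31 infected

Answer: 31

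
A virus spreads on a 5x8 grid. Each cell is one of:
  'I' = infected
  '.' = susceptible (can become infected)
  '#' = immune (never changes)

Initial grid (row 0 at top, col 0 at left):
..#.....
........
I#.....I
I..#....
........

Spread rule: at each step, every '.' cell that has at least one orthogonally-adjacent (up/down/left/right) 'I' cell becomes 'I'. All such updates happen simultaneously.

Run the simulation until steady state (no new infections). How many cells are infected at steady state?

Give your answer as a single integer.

Step 0 (initial): 3 infected
Step 1: +6 new -> 9 infected
Step 2: +9 new -> 18 infected
Step 3: +9 new -> 27 infected
Step 4: +7 new -> 34 infected
Step 5: +3 new -> 37 infected
Step 6: +0 new -> 37 infected

Answer: 37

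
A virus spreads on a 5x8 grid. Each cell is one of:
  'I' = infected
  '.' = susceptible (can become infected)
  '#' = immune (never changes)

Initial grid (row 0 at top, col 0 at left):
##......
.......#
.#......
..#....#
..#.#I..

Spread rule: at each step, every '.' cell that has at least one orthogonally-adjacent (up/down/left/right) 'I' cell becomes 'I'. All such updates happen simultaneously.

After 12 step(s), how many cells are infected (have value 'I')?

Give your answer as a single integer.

Answer: 32

Derivation:
Step 0 (initial): 1 infected
Step 1: +2 new -> 3 infected
Step 2: +4 new -> 7 infected
Step 3: +4 new -> 11 infected
Step 4: +6 new -> 17 infected
Step 5: +4 new -> 21 infected
Step 6: +3 new -> 24 infected
Step 7: +2 new -> 26 infected
Step 8: +1 new -> 27 infected
Step 9: +1 new -> 28 infected
Step 10: +1 new -> 29 infected
Step 11: +2 new -> 31 infected
Step 12: +1 new -> 32 infected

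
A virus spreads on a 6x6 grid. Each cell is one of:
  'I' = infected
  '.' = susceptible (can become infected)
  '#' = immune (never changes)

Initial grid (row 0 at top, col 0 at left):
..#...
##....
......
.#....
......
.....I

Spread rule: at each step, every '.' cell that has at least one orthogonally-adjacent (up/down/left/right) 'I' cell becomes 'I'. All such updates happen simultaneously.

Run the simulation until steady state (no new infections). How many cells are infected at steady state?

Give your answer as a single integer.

Answer: 30

Derivation:
Step 0 (initial): 1 infected
Step 1: +2 new -> 3 infected
Step 2: +3 new -> 6 infected
Step 3: +4 new -> 10 infected
Step 4: +5 new -> 15 infected
Step 5: +6 new -> 21 infected
Step 6: +4 new -> 25 infected
Step 7: +4 new -> 29 infected
Step 8: +1 new -> 30 infected
Step 9: +0 new -> 30 infected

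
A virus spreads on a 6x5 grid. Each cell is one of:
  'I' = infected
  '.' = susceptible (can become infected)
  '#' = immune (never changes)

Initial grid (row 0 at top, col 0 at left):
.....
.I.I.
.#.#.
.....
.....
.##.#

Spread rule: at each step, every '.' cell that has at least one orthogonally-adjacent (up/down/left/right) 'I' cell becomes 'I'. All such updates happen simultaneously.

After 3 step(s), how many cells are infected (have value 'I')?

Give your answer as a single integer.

Answer: 16

Derivation:
Step 0 (initial): 2 infected
Step 1: +5 new -> 7 infected
Step 2: +6 new -> 13 infected
Step 3: +3 new -> 16 infected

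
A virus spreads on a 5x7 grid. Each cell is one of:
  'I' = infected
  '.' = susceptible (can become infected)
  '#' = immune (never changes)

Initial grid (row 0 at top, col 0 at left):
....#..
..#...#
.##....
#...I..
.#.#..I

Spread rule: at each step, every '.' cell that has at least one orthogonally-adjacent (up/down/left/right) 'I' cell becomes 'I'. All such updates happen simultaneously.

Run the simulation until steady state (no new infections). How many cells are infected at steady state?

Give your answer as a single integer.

Answer: 26

Derivation:
Step 0 (initial): 2 infected
Step 1: +6 new -> 8 infected
Step 2: +5 new -> 13 infected
Step 3: +4 new -> 17 infected
Step 4: +2 new -> 19 infected
Step 5: +2 new -> 21 infected
Step 6: +1 new -> 22 infected
Step 7: +2 new -> 24 infected
Step 8: +1 new -> 25 infected
Step 9: +1 new -> 26 infected
Step 10: +0 new -> 26 infected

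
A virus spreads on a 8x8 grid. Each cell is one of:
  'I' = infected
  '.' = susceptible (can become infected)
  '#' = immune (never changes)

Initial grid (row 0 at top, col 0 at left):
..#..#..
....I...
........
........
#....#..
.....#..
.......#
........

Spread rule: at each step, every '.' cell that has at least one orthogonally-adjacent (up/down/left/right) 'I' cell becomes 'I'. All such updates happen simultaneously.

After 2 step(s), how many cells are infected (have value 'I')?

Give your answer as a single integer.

Step 0 (initial): 1 infected
Step 1: +4 new -> 5 infected
Step 2: +6 new -> 11 infected

Answer: 11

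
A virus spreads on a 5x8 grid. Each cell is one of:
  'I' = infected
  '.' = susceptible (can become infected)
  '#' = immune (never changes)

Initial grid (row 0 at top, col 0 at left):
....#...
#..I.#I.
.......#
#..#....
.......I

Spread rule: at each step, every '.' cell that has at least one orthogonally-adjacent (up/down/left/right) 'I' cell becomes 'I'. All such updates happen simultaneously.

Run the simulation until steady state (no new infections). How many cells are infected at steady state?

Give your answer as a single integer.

Step 0 (initial): 3 infected
Step 1: +9 new -> 12 infected
Step 2: +9 new -> 21 infected
Step 3: +6 new -> 27 infected
Step 4: +5 new -> 32 infected
Step 5: +1 new -> 33 infected
Step 6: +1 new -> 34 infected
Step 7: +0 new -> 34 infected

Answer: 34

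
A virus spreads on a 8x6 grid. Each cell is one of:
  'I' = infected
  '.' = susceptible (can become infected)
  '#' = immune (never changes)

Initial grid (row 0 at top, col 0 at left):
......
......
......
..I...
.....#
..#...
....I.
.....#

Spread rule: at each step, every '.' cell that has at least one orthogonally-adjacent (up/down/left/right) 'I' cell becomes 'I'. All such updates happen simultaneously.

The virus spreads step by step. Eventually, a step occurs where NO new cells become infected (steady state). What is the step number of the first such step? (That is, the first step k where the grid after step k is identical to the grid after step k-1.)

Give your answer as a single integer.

Answer: 7

Derivation:
Step 0 (initial): 2 infected
Step 1: +8 new -> 10 infected
Step 2: +12 new -> 22 infected
Step 3: +10 new -> 32 infected
Step 4: +8 new -> 40 infected
Step 5: +4 new -> 44 infected
Step 6: +1 new -> 45 infected
Step 7: +0 new -> 45 infected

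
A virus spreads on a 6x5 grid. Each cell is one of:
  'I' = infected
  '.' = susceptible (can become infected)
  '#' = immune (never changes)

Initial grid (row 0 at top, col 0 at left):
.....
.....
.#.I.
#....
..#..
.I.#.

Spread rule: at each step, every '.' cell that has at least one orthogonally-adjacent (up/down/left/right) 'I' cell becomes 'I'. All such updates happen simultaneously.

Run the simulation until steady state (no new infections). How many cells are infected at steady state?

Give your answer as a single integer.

Answer: 26

Derivation:
Step 0 (initial): 2 infected
Step 1: +7 new -> 9 infected
Step 2: +8 new -> 17 infected
Step 3: +4 new -> 21 infected
Step 4: +3 new -> 24 infected
Step 5: +2 new -> 26 infected
Step 6: +0 new -> 26 infected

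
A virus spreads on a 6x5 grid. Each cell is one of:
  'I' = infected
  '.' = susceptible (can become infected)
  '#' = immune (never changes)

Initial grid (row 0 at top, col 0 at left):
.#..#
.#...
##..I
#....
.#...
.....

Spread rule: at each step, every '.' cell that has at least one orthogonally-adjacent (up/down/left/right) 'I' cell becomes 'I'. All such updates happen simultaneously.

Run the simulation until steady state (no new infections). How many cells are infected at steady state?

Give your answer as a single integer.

Answer: 21

Derivation:
Step 0 (initial): 1 infected
Step 1: +3 new -> 4 infected
Step 2: +4 new -> 8 infected
Step 3: +5 new -> 13 infected
Step 4: +4 new -> 17 infected
Step 5: +1 new -> 18 infected
Step 6: +1 new -> 19 infected
Step 7: +1 new -> 20 infected
Step 8: +1 new -> 21 infected
Step 9: +0 new -> 21 infected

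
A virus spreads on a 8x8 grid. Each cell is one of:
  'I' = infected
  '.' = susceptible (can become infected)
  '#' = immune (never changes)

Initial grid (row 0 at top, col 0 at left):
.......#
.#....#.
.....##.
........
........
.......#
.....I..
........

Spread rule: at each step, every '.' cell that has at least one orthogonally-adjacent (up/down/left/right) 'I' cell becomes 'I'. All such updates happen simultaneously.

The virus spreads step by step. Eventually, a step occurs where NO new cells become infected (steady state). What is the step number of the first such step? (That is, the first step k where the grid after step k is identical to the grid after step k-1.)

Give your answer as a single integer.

Step 0 (initial): 1 infected
Step 1: +4 new -> 5 infected
Step 2: +7 new -> 12 infected
Step 3: +7 new -> 19 infected
Step 4: +7 new -> 26 infected
Step 5: +7 new -> 33 infected
Step 6: +7 new -> 40 infected
Step 7: +7 new -> 47 infected
Step 8: +5 new -> 52 infected
Step 9: +3 new -> 55 infected
Step 10: +2 new -> 57 infected
Step 11: +1 new -> 58 infected
Step 12: +0 new -> 58 infected

Answer: 12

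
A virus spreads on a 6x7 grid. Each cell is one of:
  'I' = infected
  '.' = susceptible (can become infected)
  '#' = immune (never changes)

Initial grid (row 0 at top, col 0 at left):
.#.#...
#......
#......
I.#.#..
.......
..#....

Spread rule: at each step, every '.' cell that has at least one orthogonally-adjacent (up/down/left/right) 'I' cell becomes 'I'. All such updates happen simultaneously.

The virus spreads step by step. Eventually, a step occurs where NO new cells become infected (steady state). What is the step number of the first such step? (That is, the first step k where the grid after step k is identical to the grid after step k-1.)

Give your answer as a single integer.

Step 0 (initial): 1 infected
Step 1: +2 new -> 3 infected
Step 2: +3 new -> 6 infected
Step 3: +4 new -> 10 infected
Step 4: +3 new -> 13 infected
Step 5: +6 new -> 19 infected
Step 6: +4 new -> 23 infected
Step 7: +6 new -> 29 infected
Step 8: +4 new -> 33 infected
Step 9: +1 new -> 34 infected
Step 10: +0 new -> 34 infected

Answer: 10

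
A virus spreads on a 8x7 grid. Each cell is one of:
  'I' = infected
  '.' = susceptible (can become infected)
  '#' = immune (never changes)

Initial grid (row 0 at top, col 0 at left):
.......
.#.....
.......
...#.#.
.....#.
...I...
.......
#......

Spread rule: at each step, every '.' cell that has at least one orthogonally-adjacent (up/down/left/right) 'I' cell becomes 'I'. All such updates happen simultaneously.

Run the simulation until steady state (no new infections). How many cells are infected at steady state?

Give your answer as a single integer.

Answer: 51

Derivation:
Step 0 (initial): 1 infected
Step 1: +4 new -> 5 infected
Step 2: +7 new -> 12 infected
Step 3: +9 new -> 21 infected
Step 4: +9 new -> 30 infected
Step 5: +8 new -> 38 infected
Step 6: +6 new -> 44 infected
Step 7: +5 new -> 49 infected
Step 8: +2 new -> 51 infected
Step 9: +0 new -> 51 infected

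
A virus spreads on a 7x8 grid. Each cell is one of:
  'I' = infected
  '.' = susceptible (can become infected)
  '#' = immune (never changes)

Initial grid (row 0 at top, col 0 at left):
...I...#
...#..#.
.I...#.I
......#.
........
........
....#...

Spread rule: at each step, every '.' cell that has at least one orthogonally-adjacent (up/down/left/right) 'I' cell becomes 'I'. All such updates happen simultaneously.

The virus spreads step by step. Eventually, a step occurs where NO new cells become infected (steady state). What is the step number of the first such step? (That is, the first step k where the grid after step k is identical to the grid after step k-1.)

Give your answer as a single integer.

Answer: 7

Derivation:
Step 0 (initial): 3 infected
Step 1: +9 new -> 12 infected
Step 2: +10 new -> 22 infected
Step 3: +10 new -> 32 infected
Step 4: +8 new -> 40 infected
Step 5: +7 new -> 47 infected
Step 6: +3 new -> 50 infected
Step 7: +0 new -> 50 infected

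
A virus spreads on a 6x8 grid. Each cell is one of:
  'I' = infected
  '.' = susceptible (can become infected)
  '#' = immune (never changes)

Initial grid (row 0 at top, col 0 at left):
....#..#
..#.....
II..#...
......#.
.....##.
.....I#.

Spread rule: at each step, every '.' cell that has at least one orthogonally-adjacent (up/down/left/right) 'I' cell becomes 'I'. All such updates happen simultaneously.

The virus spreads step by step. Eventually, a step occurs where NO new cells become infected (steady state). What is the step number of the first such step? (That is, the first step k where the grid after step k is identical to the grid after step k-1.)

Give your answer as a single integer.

Step 0 (initial): 3 infected
Step 1: +6 new -> 9 infected
Step 2: +8 new -> 17 infected
Step 3: +9 new -> 26 infected
Step 4: +3 new -> 29 infected
Step 5: +2 new -> 31 infected
Step 6: +3 new -> 34 infected
Step 7: +3 new -> 37 infected
Step 8: +1 new -> 38 infected
Step 9: +1 new -> 39 infected
Step 10: +1 new -> 40 infected
Step 11: +0 new -> 40 infected

Answer: 11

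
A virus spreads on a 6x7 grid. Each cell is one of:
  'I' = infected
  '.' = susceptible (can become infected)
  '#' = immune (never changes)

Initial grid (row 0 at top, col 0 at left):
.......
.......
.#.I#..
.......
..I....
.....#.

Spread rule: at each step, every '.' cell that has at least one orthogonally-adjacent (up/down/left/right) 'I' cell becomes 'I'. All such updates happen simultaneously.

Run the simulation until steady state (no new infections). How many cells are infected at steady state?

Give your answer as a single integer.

Answer: 39

Derivation:
Step 0 (initial): 2 infected
Step 1: +7 new -> 9 infected
Step 2: +9 new -> 18 infected
Step 3: +9 new -> 27 infected
Step 4: +8 new -> 35 infected
Step 5: +4 new -> 39 infected
Step 6: +0 new -> 39 infected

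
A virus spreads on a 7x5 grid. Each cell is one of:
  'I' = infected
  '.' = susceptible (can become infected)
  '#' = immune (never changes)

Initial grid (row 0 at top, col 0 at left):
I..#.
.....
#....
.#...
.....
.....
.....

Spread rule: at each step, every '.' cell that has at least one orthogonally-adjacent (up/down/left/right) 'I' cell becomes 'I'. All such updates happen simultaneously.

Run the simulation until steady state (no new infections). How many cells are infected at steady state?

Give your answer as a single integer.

Step 0 (initial): 1 infected
Step 1: +2 new -> 3 infected
Step 2: +2 new -> 5 infected
Step 3: +2 new -> 7 infected
Step 4: +2 new -> 9 infected
Step 5: +3 new -> 12 infected
Step 6: +4 new -> 16 infected
Step 7: +4 new -> 20 infected
Step 8: +5 new -> 25 infected
Step 9: +5 new -> 30 infected
Step 10: +2 new -> 32 infected
Step 11: +0 new -> 32 infected

Answer: 32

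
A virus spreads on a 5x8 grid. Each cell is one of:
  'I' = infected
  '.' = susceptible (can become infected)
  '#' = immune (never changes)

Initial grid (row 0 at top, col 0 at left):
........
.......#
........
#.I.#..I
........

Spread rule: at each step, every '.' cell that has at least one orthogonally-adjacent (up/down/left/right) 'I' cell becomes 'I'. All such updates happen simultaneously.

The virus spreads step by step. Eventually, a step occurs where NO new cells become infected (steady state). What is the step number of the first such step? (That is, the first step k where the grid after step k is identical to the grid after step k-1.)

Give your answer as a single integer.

Answer: 6

Derivation:
Step 0 (initial): 2 infected
Step 1: +7 new -> 9 infected
Step 2: +8 new -> 17 infected
Step 3: +10 new -> 27 infected
Step 4: +6 new -> 33 infected
Step 5: +4 new -> 37 infected
Step 6: +0 new -> 37 infected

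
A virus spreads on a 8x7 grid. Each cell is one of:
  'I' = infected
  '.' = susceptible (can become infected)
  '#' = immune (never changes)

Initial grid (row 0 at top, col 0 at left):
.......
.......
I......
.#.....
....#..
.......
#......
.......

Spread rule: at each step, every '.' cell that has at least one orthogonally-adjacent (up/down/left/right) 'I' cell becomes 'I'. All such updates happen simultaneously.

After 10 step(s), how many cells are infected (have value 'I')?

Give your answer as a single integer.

Answer: 52

Derivation:
Step 0 (initial): 1 infected
Step 1: +3 new -> 4 infected
Step 2: +4 new -> 8 infected
Step 3: +6 new -> 14 infected
Step 4: +6 new -> 20 infected
Step 5: +7 new -> 27 infected
Step 6: +7 new -> 34 infected
Step 7: +8 new -> 42 infected
Step 8: +5 new -> 47 infected
Step 9: +3 new -> 50 infected
Step 10: +2 new -> 52 infected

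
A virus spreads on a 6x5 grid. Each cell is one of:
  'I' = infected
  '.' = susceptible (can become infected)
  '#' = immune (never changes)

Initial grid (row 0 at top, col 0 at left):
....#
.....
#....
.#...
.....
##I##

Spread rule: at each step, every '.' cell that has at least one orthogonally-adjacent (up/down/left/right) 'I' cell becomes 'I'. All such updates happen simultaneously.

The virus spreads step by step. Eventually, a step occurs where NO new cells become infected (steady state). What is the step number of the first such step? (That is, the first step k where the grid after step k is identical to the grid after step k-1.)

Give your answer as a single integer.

Answer: 8

Derivation:
Step 0 (initial): 1 infected
Step 1: +1 new -> 2 infected
Step 2: +3 new -> 5 infected
Step 3: +4 new -> 9 infected
Step 4: +5 new -> 14 infected
Step 5: +4 new -> 18 infected
Step 6: +4 new -> 22 infected
Step 7: +1 new -> 23 infected
Step 8: +0 new -> 23 infected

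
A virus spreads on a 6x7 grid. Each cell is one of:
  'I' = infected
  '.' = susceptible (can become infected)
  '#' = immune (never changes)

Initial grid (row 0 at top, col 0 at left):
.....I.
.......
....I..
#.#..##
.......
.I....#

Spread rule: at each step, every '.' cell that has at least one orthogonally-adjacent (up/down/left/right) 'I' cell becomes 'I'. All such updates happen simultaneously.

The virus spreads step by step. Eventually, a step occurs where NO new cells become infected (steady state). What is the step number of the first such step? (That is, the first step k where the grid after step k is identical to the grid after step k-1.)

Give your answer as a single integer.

Answer: 6

Derivation:
Step 0 (initial): 3 infected
Step 1: +10 new -> 13 infected
Step 2: +11 new -> 24 infected
Step 3: +6 new -> 30 infected
Step 4: +5 new -> 35 infected
Step 5: +2 new -> 37 infected
Step 6: +0 new -> 37 infected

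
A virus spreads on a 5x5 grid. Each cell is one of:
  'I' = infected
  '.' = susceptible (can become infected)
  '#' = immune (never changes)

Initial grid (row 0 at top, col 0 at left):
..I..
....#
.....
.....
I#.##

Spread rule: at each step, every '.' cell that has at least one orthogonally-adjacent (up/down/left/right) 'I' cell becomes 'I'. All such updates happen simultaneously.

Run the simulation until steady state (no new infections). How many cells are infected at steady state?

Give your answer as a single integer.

Answer: 21

Derivation:
Step 0 (initial): 2 infected
Step 1: +4 new -> 6 infected
Step 2: +7 new -> 13 infected
Step 3: +4 new -> 17 infected
Step 4: +3 new -> 20 infected
Step 5: +1 new -> 21 infected
Step 6: +0 new -> 21 infected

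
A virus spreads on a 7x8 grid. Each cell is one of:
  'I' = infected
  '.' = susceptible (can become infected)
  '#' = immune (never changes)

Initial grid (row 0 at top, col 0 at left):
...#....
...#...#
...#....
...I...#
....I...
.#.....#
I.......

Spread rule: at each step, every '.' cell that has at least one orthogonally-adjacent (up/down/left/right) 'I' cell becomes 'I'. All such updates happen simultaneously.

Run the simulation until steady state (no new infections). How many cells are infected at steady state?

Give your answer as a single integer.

Answer: 49

Derivation:
Step 0 (initial): 3 infected
Step 1: +7 new -> 10 infected
Step 2: +11 new -> 21 infected
Step 3: +12 new -> 33 infected
Step 4: +7 new -> 40 infected
Step 5: +6 new -> 46 infected
Step 6: +2 new -> 48 infected
Step 7: +1 new -> 49 infected
Step 8: +0 new -> 49 infected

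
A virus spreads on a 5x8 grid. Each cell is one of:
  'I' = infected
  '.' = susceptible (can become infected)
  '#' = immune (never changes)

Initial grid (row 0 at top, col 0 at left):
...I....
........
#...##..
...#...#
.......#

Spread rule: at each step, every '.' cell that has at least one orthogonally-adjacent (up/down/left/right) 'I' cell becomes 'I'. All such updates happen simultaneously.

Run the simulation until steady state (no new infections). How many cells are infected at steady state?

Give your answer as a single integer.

Step 0 (initial): 1 infected
Step 1: +3 new -> 4 infected
Step 2: +5 new -> 9 infected
Step 3: +5 new -> 14 infected
Step 4: +5 new -> 19 infected
Step 5: +4 new -> 23 infected
Step 6: +5 new -> 28 infected
Step 7: +4 new -> 32 infected
Step 8: +2 new -> 34 infected
Step 9: +0 new -> 34 infected

Answer: 34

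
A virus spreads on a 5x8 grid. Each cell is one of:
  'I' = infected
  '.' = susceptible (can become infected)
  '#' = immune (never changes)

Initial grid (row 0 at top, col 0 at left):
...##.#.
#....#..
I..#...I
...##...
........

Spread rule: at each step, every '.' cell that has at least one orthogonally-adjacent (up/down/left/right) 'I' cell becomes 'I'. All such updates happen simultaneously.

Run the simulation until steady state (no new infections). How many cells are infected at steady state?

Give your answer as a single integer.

Answer: 31

Derivation:
Step 0 (initial): 2 infected
Step 1: +5 new -> 7 infected
Step 2: +9 new -> 16 infected
Step 3: +7 new -> 23 infected
Step 4: +6 new -> 29 infected
Step 5: +2 new -> 31 infected
Step 6: +0 new -> 31 infected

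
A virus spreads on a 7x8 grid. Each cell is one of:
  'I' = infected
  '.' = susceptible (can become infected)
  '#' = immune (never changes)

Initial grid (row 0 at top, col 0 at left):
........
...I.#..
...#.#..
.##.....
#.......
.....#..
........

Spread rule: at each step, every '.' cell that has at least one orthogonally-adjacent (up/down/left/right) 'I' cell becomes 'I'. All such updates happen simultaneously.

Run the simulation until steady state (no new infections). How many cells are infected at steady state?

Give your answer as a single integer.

Step 0 (initial): 1 infected
Step 1: +3 new -> 4 infected
Step 2: +5 new -> 9 infected
Step 3: +5 new -> 14 infected
Step 4: +6 new -> 20 infected
Step 5: +7 new -> 27 infected
Step 6: +7 new -> 34 infected
Step 7: +7 new -> 41 infected
Step 8: +4 new -> 45 infected
Step 9: +3 new -> 48 infected
Step 10: +1 new -> 49 infected
Step 11: +0 new -> 49 infected

Answer: 49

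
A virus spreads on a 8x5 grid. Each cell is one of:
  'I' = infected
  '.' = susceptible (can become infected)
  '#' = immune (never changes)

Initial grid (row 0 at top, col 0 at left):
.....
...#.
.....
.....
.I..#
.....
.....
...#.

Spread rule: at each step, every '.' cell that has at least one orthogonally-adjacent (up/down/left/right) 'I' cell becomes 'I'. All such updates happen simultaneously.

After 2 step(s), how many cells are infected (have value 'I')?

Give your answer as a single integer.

Answer: 12

Derivation:
Step 0 (initial): 1 infected
Step 1: +4 new -> 5 infected
Step 2: +7 new -> 12 infected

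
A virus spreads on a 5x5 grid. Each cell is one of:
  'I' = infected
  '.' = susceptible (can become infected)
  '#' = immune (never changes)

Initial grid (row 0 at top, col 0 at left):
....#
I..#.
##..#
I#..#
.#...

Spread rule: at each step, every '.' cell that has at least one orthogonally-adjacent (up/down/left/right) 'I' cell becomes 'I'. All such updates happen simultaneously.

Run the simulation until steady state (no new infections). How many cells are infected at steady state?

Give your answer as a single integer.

Step 0 (initial): 2 infected
Step 1: +3 new -> 5 infected
Step 2: +2 new -> 7 infected
Step 3: +2 new -> 9 infected
Step 4: +3 new -> 12 infected
Step 5: +2 new -> 14 infected
Step 6: +1 new -> 15 infected
Step 7: +1 new -> 16 infected
Step 8: +0 new -> 16 infected

Answer: 16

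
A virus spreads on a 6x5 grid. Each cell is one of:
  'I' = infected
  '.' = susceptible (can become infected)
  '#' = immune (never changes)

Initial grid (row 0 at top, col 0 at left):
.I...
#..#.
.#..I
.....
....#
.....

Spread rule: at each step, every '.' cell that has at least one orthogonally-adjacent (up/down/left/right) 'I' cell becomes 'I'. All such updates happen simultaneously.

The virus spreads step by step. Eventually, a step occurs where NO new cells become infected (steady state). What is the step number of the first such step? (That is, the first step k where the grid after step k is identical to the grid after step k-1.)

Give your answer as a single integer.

Step 0 (initial): 2 infected
Step 1: +6 new -> 8 infected
Step 2: +5 new -> 13 infected
Step 3: +2 new -> 15 infected
Step 4: +3 new -> 18 infected
Step 5: +4 new -> 22 infected
Step 6: +3 new -> 25 infected
Step 7: +1 new -> 26 infected
Step 8: +0 new -> 26 infected

Answer: 8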